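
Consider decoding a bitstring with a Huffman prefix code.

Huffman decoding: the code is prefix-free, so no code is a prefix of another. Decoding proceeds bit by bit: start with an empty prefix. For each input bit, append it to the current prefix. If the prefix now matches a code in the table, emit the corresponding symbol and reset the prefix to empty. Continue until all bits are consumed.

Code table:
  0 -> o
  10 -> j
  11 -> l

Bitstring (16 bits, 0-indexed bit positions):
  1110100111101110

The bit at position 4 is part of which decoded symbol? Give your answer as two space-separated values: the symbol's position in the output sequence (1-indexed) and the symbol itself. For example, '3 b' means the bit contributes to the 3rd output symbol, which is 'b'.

Bit 0: prefix='1' (no match yet)
Bit 1: prefix='11' -> emit 'l', reset
Bit 2: prefix='1' (no match yet)
Bit 3: prefix='10' -> emit 'j', reset
Bit 4: prefix='1' (no match yet)
Bit 5: prefix='10' -> emit 'j', reset
Bit 6: prefix='0' -> emit 'o', reset
Bit 7: prefix='1' (no match yet)
Bit 8: prefix='11' -> emit 'l', reset

Answer: 3 j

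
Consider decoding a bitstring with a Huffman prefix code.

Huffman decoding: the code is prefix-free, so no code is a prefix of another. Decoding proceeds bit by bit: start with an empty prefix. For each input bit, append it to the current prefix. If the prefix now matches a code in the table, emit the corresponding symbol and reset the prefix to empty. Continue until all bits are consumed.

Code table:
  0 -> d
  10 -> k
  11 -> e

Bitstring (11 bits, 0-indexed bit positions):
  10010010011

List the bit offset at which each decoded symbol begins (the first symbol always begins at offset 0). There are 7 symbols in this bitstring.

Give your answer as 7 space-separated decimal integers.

Bit 0: prefix='1' (no match yet)
Bit 1: prefix='10' -> emit 'k', reset
Bit 2: prefix='0' -> emit 'd', reset
Bit 3: prefix='1' (no match yet)
Bit 4: prefix='10' -> emit 'k', reset
Bit 5: prefix='0' -> emit 'd', reset
Bit 6: prefix='1' (no match yet)
Bit 7: prefix='10' -> emit 'k', reset
Bit 8: prefix='0' -> emit 'd', reset
Bit 9: prefix='1' (no match yet)
Bit 10: prefix='11' -> emit 'e', reset

Answer: 0 2 3 5 6 8 9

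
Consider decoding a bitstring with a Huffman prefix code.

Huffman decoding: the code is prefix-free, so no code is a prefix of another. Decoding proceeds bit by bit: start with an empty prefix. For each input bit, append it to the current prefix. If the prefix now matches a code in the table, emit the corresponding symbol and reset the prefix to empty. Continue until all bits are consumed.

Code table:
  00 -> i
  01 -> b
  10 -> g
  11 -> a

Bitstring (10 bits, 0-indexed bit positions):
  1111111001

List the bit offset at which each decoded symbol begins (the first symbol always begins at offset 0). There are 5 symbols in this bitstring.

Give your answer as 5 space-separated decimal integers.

Bit 0: prefix='1' (no match yet)
Bit 1: prefix='11' -> emit 'a', reset
Bit 2: prefix='1' (no match yet)
Bit 3: prefix='11' -> emit 'a', reset
Bit 4: prefix='1' (no match yet)
Bit 5: prefix='11' -> emit 'a', reset
Bit 6: prefix='1' (no match yet)
Bit 7: prefix='10' -> emit 'g', reset
Bit 8: prefix='0' (no match yet)
Bit 9: prefix='01' -> emit 'b', reset

Answer: 0 2 4 6 8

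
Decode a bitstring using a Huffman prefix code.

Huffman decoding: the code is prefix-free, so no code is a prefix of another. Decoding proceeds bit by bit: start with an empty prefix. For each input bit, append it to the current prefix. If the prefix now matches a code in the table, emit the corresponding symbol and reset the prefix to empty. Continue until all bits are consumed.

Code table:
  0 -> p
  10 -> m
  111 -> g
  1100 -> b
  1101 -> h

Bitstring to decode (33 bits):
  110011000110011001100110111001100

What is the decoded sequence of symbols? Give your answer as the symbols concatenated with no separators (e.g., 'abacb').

Answer: bbpbbbhbb

Derivation:
Bit 0: prefix='1' (no match yet)
Bit 1: prefix='11' (no match yet)
Bit 2: prefix='110' (no match yet)
Bit 3: prefix='1100' -> emit 'b', reset
Bit 4: prefix='1' (no match yet)
Bit 5: prefix='11' (no match yet)
Bit 6: prefix='110' (no match yet)
Bit 7: prefix='1100' -> emit 'b', reset
Bit 8: prefix='0' -> emit 'p', reset
Bit 9: prefix='1' (no match yet)
Bit 10: prefix='11' (no match yet)
Bit 11: prefix='110' (no match yet)
Bit 12: prefix='1100' -> emit 'b', reset
Bit 13: prefix='1' (no match yet)
Bit 14: prefix='11' (no match yet)
Bit 15: prefix='110' (no match yet)
Bit 16: prefix='1100' -> emit 'b', reset
Bit 17: prefix='1' (no match yet)
Bit 18: prefix='11' (no match yet)
Bit 19: prefix='110' (no match yet)
Bit 20: prefix='1100' -> emit 'b', reset
Bit 21: prefix='1' (no match yet)
Bit 22: prefix='11' (no match yet)
Bit 23: prefix='110' (no match yet)
Bit 24: prefix='1101' -> emit 'h', reset
Bit 25: prefix='1' (no match yet)
Bit 26: prefix='11' (no match yet)
Bit 27: prefix='110' (no match yet)
Bit 28: prefix='1100' -> emit 'b', reset
Bit 29: prefix='1' (no match yet)
Bit 30: prefix='11' (no match yet)
Bit 31: prefix='110' (no match yet)
Bit 32: prefix='1100' -> emit 'b', reset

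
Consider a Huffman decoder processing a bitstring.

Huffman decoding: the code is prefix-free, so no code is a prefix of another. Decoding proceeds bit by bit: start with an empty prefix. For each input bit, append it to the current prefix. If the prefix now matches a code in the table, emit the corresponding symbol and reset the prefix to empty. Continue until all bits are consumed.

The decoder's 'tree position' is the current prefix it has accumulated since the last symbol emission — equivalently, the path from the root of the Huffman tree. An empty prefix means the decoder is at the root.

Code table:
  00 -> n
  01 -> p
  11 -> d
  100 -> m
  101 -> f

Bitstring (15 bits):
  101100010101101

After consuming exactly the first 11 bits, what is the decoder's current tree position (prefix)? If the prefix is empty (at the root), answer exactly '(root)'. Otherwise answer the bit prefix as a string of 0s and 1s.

Bit 0: prefix='1' (no match yet)
Bit 1: prefix='10' (no match yet)
Bit 2: prefix='101' -> emit 'f', reset
Bit 3: prefix='1' (no match yet)
Bit 4: prefix='10' (no match yet)
Bit 5: prefix='100' -> emit 'm', reset
Bit 6: prefix='0' (no match yet)
Bit 7: prefix='01' -> emit 'p', reset
Bit 8: prefix='0' (no match yet)
Bit 9: prefix='01' -> emit 'p', reset
Bit 10: prefix='0' (no match yet)

Answer: 0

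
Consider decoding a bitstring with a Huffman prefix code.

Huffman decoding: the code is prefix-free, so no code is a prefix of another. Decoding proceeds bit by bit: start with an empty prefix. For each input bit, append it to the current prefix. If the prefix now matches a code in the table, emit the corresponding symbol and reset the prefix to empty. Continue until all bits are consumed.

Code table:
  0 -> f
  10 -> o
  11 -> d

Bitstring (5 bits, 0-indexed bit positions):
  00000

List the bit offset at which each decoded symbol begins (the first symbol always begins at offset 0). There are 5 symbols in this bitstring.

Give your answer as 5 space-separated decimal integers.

Answer: 0 1 2 3 4

Derivation:
Bit 0: prefix='0' -> emit 'f', reset
Bit 1: prefix='0' -> emit 'f', reset
Bit 2: prefix='0' -> emit 'f', reset
Bit 3: prefix='0' -> emit 'f', reset
Bit 4: prefix='0' -> emit 'f', reset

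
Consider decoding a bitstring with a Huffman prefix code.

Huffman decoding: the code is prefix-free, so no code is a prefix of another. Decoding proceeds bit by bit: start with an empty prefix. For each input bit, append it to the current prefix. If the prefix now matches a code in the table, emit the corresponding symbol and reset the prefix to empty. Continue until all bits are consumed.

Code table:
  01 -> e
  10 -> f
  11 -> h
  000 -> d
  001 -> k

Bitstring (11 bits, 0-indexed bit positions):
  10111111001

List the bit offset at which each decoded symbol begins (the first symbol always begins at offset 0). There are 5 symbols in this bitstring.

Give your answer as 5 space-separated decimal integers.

Answer: 0 2 4 6 8

Derivation:
Bit 0: prefix='1' (no match yet)
Bit 1: prefix='10' -> emit 'f', reset
Bit 2: prefix='1' (no match yet)
Bit 3: prefix='11' -> emit 'h', reset
Bit 4: prefix='1' (no match yet)
Bit 5: prefix='11' -> emit 'h', reset
Bit 6: prefix='1' (no match yet)
Bit 7: prefix='11' -> emit 'h', reset
Bit 8: prefix='0' (no match yet)
Bit 9: prefix='00' (no match yet)
Bit 10: prefix='001' -> emit 'k', reset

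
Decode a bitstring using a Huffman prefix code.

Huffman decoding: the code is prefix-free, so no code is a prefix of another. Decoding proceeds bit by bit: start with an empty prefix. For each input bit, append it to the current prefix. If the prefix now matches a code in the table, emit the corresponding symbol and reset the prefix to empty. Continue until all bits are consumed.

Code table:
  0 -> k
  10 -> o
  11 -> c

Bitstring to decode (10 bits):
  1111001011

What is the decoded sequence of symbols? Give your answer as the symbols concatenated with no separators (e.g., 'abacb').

Bit 0: prefix='1' (no match yet)
Bit 1: prefix='11' -> emit 'c', reset
Bit 2: prefix='1' (no match yet)
Bit 3: prefix='11' -> emit 'c', reset
Bit 4: prefix='0' -> emit 'k', reset
Bit 5: prefix='0' -> emit 'k', reset
Bit 6: prefix='1' (no match yet)
Bit 7: prefix='10' -> emit 'o', reset
Bit 8: prefix='1' (no match yet)
Bit 9: prefix='11' -> emit 'c', reset

Answer: cckkoc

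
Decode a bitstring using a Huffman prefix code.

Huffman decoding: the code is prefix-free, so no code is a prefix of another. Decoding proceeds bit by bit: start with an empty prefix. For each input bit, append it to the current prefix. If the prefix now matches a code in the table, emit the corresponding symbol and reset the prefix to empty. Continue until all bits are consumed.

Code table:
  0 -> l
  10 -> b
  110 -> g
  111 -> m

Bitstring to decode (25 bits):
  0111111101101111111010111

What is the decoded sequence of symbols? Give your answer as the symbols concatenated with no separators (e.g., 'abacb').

Answer: lmmbgmmbbm

Derivation:
Bit 0: prefix='0' -> emit 'l', reset
Bit 1: prefix='1' (no match yet)
Bit 2: prefix='11' (no match yet)
Bit 3: prefix='111' -> emit 'm', reset
Bit 4: prefix='1' (no match yet)
Bit 5: prefix='11' (no match yet)
Bit 6: prefix='111' -> emit 'm', reset
Bit 7: prefix='1' (no match yet)
Bit 8: prefix='10' -> emit 'b', reset
Bit 9: prefix='1' (no match yet)
Bit 10: prefix='11' (no match yet)
Bit 11: prefix='110' -> emit 'g', reset
Bit 12: prefix='1' (no match yet)
Bit 13: prefix='11' (no match yet)
Bit 14: prefix='111' -> emit 'm', reset
Bit 15: prefix='1' (no match yet)
Bit 16: prefix='11' (no match yet)
Bit 17: prefix='111' -> emit 'm', reset
Bit 18: prefix='1' (no match yet)
Bit 19: prefix='10' -> emit 'b', reset
Bit 20: prefix='1' (no match yet)
Bit 21: prefix='10' -> emit 'b', reset
Bit 22: prefix='1' (no match yet)
Bit 23: prefix='11' (no match yet)
Bit 24: prefix='111' -> emit 'm', reset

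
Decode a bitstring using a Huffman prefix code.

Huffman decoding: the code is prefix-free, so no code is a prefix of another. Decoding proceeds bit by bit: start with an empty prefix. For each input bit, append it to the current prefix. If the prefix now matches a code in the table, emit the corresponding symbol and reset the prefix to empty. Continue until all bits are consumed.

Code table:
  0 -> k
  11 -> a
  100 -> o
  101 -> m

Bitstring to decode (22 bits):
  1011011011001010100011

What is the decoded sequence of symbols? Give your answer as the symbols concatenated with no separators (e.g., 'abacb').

Answer: mmmomkoka

Derivation:
Bit 0: prefix='1' (no match yet)
Bit 1: prefix='10' (no match yet)
Bit 2: prefix='101' -> emit 'm', reset
Bit 3: prefix='1' (no match yet)
Bit 4: prefix='10' (no match yet)
Bit 5: prefix='101' -> emit 'm', reset
Bit 6: prefix='1' (no match yet)
Bit 7: prefix='10' (no match yet)
Bit 8: prefix='101' -> emit 'm', reset
Bit 9: prefix='1' (no match yet)
Bit 10: prefix='10' (no match yet)
Bit 11: prefix='100' -> emit 'o', reset
Bit 12: prefix='1' (no match yet)
Bit 13: prefix='10' (no match yet)
Bit 14: prefix='101' -> emit 'm', reset
Bit 15: prefix='0' -> emit 'k', reset
Bit 16: prefix='1' (no match yet)
Bit 17: prefix='10' (no match yet)
Bit 18: prefix='100' -> emit 'o', reset
Bit 19: prefix='0' -> emit 'k', reset
Bit 20: prefix='1' (no match yet)
Bit 21: prefix='11' -> emit 'a', reset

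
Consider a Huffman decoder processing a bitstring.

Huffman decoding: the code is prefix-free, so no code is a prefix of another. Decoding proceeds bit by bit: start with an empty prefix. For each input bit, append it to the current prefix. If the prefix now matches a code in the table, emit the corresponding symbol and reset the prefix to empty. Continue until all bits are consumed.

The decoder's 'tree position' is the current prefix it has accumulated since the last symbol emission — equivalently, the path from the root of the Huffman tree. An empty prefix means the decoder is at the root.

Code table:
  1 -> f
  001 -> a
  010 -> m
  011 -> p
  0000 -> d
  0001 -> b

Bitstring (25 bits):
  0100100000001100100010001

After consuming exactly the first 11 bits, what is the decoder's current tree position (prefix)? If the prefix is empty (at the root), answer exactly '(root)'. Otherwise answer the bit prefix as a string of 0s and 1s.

Answer: 0

Derivation:
Bit 0: prefix='0' (no match yet)
Bit 1: prefix='01' (no match yet)
Bit 2: prefix='010' -> emit 'm', reset
Bit 3: prefix='0' (no match yet)
Bit 4: prefix='01' (no match yet)
Bit 5: prefix='010' -> emit 'm', reset
Bit 6: prefix='0' (no match yet)
Bit 7: prefix='00' (no match yet)
Bit 8: prefix='000' (no match yet)
Bit 9: prefix='0000' -> emit 'd', reset
Bit 10: prefix='0' (no match yet)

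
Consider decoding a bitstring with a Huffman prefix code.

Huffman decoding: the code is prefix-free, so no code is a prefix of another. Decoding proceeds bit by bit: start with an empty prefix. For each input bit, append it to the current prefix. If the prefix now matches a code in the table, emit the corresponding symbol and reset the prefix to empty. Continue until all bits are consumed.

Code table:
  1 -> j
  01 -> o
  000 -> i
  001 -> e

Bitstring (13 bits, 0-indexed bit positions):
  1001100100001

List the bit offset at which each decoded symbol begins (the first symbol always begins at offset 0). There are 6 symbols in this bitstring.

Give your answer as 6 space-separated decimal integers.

Answer: 0 1 4 5 8 11

Derivation:
Bit 0: prefix='1' -> emit 'j', reset
Bit 1: prefix='0' (no match yet)
Bit 2: prefix='00' (no match yet)
Bit 3: prefix='001' -> emit 'e', reset
Bit 4: prefix='1' -> emit 'j', reset
Bit 5: prefix='0' (no match yet)
Bit 6: prefix='00' (no match yet)
Bit 7: prefix='001' -> emit 'e', reset
Bit 8: prefix='0' (no match yet)
Bit 9: prefix='00' (no match yet)
Bit 10: prefix='000' -> emit 'i', reset
Bit 11: prefix='0' (no match yet)
Bit 12: prefix='01' -> emit 'o', reset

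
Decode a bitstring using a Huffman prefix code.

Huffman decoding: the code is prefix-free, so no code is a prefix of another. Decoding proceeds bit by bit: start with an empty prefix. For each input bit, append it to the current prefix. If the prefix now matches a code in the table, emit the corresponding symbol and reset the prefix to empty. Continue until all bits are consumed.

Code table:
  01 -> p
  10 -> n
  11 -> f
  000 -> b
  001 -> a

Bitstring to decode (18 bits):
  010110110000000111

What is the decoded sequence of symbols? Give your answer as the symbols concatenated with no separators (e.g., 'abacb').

Bit 0: prefix='0' (no match yet)
Bit 1: prefix='01' -> emit 'p', reset
Bit 2: prefix='0' (no match yet)
Bit 3: prefix='01' -> emit 'p', reset
Bit 4: prefix='1' (no match yet)
Bit 5: prefix='10' -> emit 'n', reset
Bit 6: prefix='1' (no match yet)
Bit 7: prefix='11' -> emit 'f', reset
Bit 8: prefix='0' (no match yet)
Bit 9: prefix='00' (no match yet)
Bit 10: prefix='000' -> emit 'b', reset
Bit 11: prefix='0' (no match yet)
Bit 12: prefix='00' (no match yet)
Bit 13: prefix='000' -> emit 'b', reset
Bit 14: prefix='0' (no match yet)
Bit 15: prefix='01' -> emit 'p', reset
Bit 16: prefix='1' (no match yet)
Bit 17: prefix='11' -> emit 'f', reset

Answer: ppnfbbpf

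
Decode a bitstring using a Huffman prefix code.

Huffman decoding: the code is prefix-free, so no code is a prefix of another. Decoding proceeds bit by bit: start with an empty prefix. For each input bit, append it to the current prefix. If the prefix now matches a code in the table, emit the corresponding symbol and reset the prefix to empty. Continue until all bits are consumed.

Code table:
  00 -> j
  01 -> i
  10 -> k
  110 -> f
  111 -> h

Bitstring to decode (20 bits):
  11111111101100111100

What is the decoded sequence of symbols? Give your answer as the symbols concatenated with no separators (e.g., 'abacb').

Bit 0: prefix='1' (no match yet)
Bit 1: prefix='11' (no match yet)
Bit 2: prefix='111' -> emit 'h', reset
Bit 3: prefix='1' (no match yet)
Bit 4: prefix='11' (no match yet)
Bit 5: prefix='111' -> emit 'h', reset
Bit 6: prefix='1' (no match yet)
Bit 7: prefix='11' (no match yet)
Bit 8: prefix='111' -> emit 'h', reset
Bit 9: prefix='0' (no match yet)
Bit 10: prefix='01' -> emit 'i', reset
Bit 11: prefix='1' (no match yet)
Bit 12: prefix='10' -> emit 'k', reset
Bit 13: prefix='0' (no match yet)
Bit 14: prefix='01' -> emit 'i', reset
Bit 15: prefix='1' (no match yet)
Bit 16: prefix='11' (no match yet)
Bit 17: prefix='111' -> emit 'h', reset
Bit 18: prefix='0' (no match yet)
Bit 19: prefix='00' -> emit 'j', reset

Answer: hhhikihj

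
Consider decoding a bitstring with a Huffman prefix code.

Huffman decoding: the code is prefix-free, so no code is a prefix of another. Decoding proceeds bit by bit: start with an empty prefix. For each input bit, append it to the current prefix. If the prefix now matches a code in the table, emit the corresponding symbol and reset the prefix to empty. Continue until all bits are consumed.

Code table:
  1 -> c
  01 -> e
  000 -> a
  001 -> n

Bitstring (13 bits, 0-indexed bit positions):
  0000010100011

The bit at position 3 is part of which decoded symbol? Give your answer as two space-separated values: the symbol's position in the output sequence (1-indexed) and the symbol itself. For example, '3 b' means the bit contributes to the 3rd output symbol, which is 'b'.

Bit 0: prefix='0' (no match yet)
Bit 1: prefix='00' (no match yet)
Bit 2: prefix='000' -> emit 'a', reset
Bit 3: prefix='0' (no match yet)
Bit 4: prefix='00' (no match yet)
Bit 5: prefix='001' -> emit 'n', reset
Bit 6: prefix='0' (no match yet)
Bit 7: prefix='01' -> emit 'e', reset

Answer: 2 n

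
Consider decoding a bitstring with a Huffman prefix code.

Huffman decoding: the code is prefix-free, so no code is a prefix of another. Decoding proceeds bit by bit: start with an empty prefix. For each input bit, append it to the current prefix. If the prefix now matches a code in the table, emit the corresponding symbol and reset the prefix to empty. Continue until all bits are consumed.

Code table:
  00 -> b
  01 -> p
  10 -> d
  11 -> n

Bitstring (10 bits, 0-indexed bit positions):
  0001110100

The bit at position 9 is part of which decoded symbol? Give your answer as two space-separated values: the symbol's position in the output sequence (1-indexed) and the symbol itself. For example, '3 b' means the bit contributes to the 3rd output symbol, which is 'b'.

Answer: 5 b

Derivation:
Bit 0: prefix='0' (no match yet)
Bit 1: prefix='00' -> emit 'b', reset
Bit 2: prefix='0' (no match yet)
Bit 3: prefix='01' -> emit 'p', reset
Bit 4: prefix='1' (no match yet)
Bit 5: prefix='11' -> emit 'n', reset
Bit 6: prefix='0' (no match yet)
Bit 7: prefix='01' -> emit 'p', reset
Bit 8: prefix='0' (no match yet)
Bit 9: prefix='00' -> emit 'b', reset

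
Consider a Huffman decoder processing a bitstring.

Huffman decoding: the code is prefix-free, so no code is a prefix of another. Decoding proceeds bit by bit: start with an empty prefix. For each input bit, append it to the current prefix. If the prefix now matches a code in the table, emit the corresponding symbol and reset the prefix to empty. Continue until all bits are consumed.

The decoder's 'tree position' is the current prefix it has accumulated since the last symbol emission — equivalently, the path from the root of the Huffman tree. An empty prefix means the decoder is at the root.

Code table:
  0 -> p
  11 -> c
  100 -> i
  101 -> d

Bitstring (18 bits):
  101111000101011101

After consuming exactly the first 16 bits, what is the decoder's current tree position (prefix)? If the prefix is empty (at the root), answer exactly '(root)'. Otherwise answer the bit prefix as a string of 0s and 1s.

Answer: 1

Derivation:
Bit 0: prefix='1' (no match yet)
Bit 1: prefix='10' (no match yet)
Bit 2: prefix='101' -> emit 'd', reset
Bit 3: prefix='1' (no match yet)
Bit 4: prefix='11' -> emit 'c', reset
Bit 5: prefix='1' (no match yet)
Bit 6: prefix='10' (no match yet)
Bit 7: prefix='100' -> emit 'i', reset
Bit 8: prefix='0' -> emit 'p', reset
Bit 9: prefix='1' (no match yet)
Bit 10: prefix='10' (no match yet)
Bit 11: prefix='101' -> emit 'd', reset
Bit 12: prefix='0' -> emit 'p', reset
Bit 13: prefix='1' (no match yet)
Bit 14: prefix='11' -> emit 'c', reset
Bit 15: prefix='1' (no match yet)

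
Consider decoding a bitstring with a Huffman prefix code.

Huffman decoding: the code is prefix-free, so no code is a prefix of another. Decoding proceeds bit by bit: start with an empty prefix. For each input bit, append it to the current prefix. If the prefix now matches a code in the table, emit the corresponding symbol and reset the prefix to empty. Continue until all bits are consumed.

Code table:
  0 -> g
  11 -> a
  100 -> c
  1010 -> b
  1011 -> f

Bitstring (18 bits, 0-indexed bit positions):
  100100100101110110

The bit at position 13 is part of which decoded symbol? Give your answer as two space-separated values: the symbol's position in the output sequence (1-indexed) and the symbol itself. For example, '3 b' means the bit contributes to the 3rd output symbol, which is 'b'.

Bit 0: prefix='1' (no match yet)
Bit 1: prefix='10' (no match yet)
Bit 2: prefix='100' -> emit 'c', reset
Bit 3: prefix='1' (no match yet)
Bit 4: prefix='10' (no match yet)
Bit 5: prefix='100' -> emit 'c', reset
Bit 6: prefix='1' (no match yet)
Bit 7: prefix='10' (no match yet)
Bit 8: prefix='100' -> emit 'c', reset
Bit 9: prefix='1' (no match yet)
Bit 10: prefix='10' (no match yet)
Bit 11: prefix='101' (no match yet)
Bit 12: prefix='1011' -> emit 'f', reset
Bit 13: prefix='1' (no match yet)
Bit 14: prefix='10' (no match yet)
Bit 15: prefix='101' (no match yet)
Bit 16: prefix='1011' -> emit 'f', reset
Bit 17: prefix='0' -> emit 'g', reset

Answer: 5 f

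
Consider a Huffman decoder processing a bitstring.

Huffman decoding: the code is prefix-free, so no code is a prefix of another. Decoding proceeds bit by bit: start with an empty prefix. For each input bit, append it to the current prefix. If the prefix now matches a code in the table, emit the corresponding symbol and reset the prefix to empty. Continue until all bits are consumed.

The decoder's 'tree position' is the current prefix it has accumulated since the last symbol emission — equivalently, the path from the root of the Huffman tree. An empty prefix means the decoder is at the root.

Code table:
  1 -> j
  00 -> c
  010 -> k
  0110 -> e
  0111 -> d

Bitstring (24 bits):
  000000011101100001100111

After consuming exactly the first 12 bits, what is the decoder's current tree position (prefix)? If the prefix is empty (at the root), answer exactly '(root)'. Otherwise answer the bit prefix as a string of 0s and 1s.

Bit 0: prefix='0' (no match yet)
Bit 1: prefix='00' -> emit 'c', reset
Bit 2: prefix='0' (no match yet)
Bit 3: prefix='00' -> emit 'c', reset
Bit 4: prefix='0' (no match yet)
Bit 5: prefix='00' -> emit 'c', reset
Bit 6: prefix='0' (no match yet)
Bit 7: prefix='01' (no match yet)
Bit 8: prefix='011' (no match yet)
Bit 9: prefix='0111' -> emit 'd', reset
Bit 10: prefix='0' (no match yet)
Bit 11: prefix='01' (no match yet)

Answer: 01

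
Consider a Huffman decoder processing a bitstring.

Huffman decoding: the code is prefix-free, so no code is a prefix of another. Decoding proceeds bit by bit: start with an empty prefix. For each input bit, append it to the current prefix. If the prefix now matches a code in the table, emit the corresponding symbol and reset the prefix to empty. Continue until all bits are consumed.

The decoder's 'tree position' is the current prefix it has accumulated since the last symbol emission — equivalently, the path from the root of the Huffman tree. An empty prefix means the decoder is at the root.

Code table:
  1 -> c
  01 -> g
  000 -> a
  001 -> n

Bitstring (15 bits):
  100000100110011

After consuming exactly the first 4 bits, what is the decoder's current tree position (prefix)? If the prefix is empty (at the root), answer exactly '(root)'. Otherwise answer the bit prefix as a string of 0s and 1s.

Bit 0: prefix='1' -> emit 'c', reset
Bit 1: prefix='0' (no match yet)
Bit 2: prefix='00' (no match yet)
Bit 3: prefix='000' -> emit 'a', reset

Answer: (root)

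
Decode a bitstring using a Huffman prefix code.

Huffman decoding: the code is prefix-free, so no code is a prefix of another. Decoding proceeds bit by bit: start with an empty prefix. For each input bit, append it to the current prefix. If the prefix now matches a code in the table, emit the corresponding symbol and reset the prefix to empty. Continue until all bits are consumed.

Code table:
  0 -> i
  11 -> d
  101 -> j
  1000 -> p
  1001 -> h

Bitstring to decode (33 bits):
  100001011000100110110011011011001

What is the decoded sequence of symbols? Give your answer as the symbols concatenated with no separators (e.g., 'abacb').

Bit 0: prefix='1' (no match yet)
Bit 1: prefix='10' (no match yet)
Bit 2: prefix='100' (no match yet)
Bit 3: prefix='1000' -> emit 'p', reset
Bit 4: prefix='0' -> emit 'i', reset
Bit 5: prefix='1' (no match yet)
Bit 6: prefix='10' (no match yet)
Bit 7: prefix='101' -> emit 'j', reset
Bit 8: prefix='1' (no match yet)
Bit 9: prefix='10' (no match yet)
Bit 10: prefix='100' (no match yet)
Bit 11: prefix='1000' -> emit 'p', reset
Bit 12: prefix='1' (no match yet)
Bit 13: prefix='10' (no match yet)
Bit 14: prefix='100' (no match yet)
Bit 15: prefix='1001' -> emit 'h', reset
Bit 16: prefix='1' (no match yet)
Bit 17: prefix='10' (no match yet)
Bit 18: prefix='101' -> emit 'j', reset
Bit 19: prefix='1' (no match yet)
Bit 20: prefix='10' (no match yet)
Bit 21: prefix='100' (no match yet)
Bit 22: prefix='1001' -> emit 'h', reset
Bit 23: prefix='1' (no match yet)
Bit 24: prefix='10' (no match yet)
Bit 25: prefix='101' -> emit 'j', reset
Bit 26: prefix='1' (no match yet)
Bit 27: prefix='10' (no match yet)
Bit 28: prefix='101' -> emit 'j', reset
Bit 29: prefix='1' (no match yet)
Bit 30: prefix='10' (no match yet)
Bit 31: prefix='100' (no match yet)
Bit 32: prefix='1001' -> emit 'h', reset

Answer: pijphjhjjh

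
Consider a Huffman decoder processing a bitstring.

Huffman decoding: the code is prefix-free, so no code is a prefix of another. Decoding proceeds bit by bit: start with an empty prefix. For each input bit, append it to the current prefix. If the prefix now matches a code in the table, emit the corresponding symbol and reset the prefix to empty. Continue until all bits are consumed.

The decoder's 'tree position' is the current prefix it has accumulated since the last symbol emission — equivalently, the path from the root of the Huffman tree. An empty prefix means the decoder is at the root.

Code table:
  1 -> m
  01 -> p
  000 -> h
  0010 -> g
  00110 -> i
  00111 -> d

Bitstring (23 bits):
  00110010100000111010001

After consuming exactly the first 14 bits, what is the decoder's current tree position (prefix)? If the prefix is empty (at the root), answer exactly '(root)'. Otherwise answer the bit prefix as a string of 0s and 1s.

Answer: 00

Derivation:
Bit 0: prefix='0' (no match yet)
Bit 1: prefix='00' (no match yet)
Bit 2: prefix='001' (no match yet)
Bit 3: prefix='0011' (no match yet)
Bit 4: prefix='00110' -> emit 'i', reset
Bit 5: prefix='0' (no match yet)
Bit 6: prefix='01' -> emit 'p', reset
Bit 7: prefix='0' (no match yet)
Bit 8: prefix='01' -> emit 'p', reset
Bit 9: prefix='0' (no match yet)
Bit 10: prefix='00' (no match yet)
Bit 11: prefix='000' -> emit 'h', reset
Bit 12: prefix='0' (no match yet)
Bit 13: prefix='00' (no match yet)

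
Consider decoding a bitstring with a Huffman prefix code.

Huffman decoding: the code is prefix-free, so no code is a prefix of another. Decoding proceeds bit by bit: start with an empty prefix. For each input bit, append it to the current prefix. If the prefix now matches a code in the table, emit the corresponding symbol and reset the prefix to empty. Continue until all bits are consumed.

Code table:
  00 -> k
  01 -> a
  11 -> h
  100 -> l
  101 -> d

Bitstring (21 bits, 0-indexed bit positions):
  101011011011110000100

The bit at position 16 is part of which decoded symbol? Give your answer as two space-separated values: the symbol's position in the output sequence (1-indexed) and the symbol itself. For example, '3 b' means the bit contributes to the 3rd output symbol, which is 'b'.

Bit 0: prefix='1' (no match yet)
Bit 1: prefix='10' (no match yet)
Bit 2: prefix='101' -> emit 'd', reset
Bit 3: prefix='0' (no match yet)
Bit 4: prefix='01' -> emit 'a', reset
Bit 5: prefix='1' (no match yet)
Bit 6: prefix='10' (no match yet)
Bit 7: prefix='101' -> emit 'd', reset
Bit 8: prefix='1' (no match yet)
Bit 9: prefix='10' (no match yet)
Bit 10: prefix='101' -> emit 'd', reset
Bit 11: prefix='1' (no match yet)
Bit 12: prefix='11' -> emit 'h', reset
Bit 13: prefix='1' (no match yet)
Bit 14: prefix='10' (no match yet)
Bit 15: prefix='100' -> emit 'l', reset
Bit 16: prefix='0' (no match yet)
Bit 17: prefix='00' -> emit 'k', reset
Bit 18: prefix='1' (no match yet)
Bit 19: prefix='10' (no match yet)
Bit 20: prefix='100' -> emit 'l', reset

Answer: 7 k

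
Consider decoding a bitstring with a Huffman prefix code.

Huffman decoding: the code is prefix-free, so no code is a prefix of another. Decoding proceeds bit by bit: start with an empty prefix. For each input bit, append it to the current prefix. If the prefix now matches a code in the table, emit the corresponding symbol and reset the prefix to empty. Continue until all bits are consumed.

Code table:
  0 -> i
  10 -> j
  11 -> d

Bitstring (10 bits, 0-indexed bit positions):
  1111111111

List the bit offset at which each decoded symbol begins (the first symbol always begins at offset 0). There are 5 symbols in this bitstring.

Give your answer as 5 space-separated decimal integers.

Bit 0: prefix='1' (no match yet)
Bit 1: prefix='11' -> emit 'd', reset
Bit 2: prefix='1' (no match yet)
Bit 3: prefix='11' -> emit 'd', reset
Bit 4: prefix='1' (no match yet)
Bit 5: prefix='11' -> emit 'd', reset
Bit 6: prefix='1' (no match yet)
Bit 7: prefix='11' -> emit 'd', reset
Bit 8: prefix='1' (no match yet)
Bit 9: prefix='11' -> emit 'd', reset

Answer: 0 2 4 6 8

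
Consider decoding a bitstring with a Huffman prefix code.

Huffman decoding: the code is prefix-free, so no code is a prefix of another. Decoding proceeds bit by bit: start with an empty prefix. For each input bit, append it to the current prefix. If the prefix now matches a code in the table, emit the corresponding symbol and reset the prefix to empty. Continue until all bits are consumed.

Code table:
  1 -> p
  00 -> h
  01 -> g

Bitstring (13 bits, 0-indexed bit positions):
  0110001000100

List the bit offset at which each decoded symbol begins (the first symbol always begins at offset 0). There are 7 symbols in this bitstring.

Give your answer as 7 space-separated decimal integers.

Answer: 0 2 3 5 7 9 11

Derivation:
Bit 0: prefix='0' (no match yet)
Bit 1: prefix='01' -> emit 'g', reset
Bit 2: prefix='1' -> emit 'p', reset
Bit 3: prefix='0' (no match yet)
Bit 4: prefix='00' -> emit 'h', reset
Bit 5: prefix='0' (no match yet)
Bit 6: prefix='01' -> emit 'g', reset
Bit 7: prefix='0' (no match yet)
Bit 8: prefix='00' -> emit 'h', reset
Bit 9: prefix='0' (no match yet)
Bit 10: prefix='01' -> emit 'g', reset
Bit 11: prefix='0' (no match yet)
Bit 12: prefix='00' -> emit 'h', reset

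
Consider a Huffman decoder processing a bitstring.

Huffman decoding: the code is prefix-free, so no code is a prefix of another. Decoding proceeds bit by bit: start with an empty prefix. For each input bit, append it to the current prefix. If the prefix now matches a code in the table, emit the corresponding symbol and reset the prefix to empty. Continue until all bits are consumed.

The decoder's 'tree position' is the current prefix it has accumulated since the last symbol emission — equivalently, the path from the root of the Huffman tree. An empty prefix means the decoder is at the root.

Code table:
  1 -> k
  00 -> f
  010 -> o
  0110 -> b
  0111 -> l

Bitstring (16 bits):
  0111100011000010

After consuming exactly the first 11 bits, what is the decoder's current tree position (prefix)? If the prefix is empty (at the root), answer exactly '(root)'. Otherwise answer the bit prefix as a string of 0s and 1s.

Bit 0: prefix='0' (no match yet)
Bit 1: prefix='01' (no match yet)
Bit 2: prefix='011' (no match yet)
Bit 3: prefix='0111' -> emit 'l', reset
Bit 4: prefix='1' -> emit 'k', reset
Bit 5: prefix='0' (no match yet)
Bit 6: prefix='00' -> emit 'f', reset
Bit 7: prefix='0' (no match yet)
Bit 8: prefix='01' (no match yet)
Bit 9: prefix='011' (no match yet)
Bit 10: prefix='0110' -> emit 'b', reset

Answer: (root)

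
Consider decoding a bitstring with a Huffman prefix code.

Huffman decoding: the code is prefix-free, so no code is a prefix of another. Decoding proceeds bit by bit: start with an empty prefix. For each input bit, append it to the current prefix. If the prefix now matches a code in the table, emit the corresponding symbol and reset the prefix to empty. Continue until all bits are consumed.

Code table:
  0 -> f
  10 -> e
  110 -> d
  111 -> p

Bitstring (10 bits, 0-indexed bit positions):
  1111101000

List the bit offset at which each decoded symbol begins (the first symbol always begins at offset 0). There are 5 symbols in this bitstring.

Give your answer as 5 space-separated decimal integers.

Bit 0: prefix='1' (no match yet)
Bit 1: prefix='11' (no match yet)
Bit 2: prefix='111' -> emit 'p', reset
Bit 3: prefix='1' (no match yet)
Bit 4: prefix='11' (no match yet)
Bit 5: prefix='110' -> emit 'd', reset
Bit 6: prefix='1' (no match yet)
Bit 7: prefix='10' -> emit 'e', reset
Bit 8: prefix='0' -> emit 'f', reset
Bit 9: prefix='0' -> emit 'f', reset

Answer: 0 3 6 8 9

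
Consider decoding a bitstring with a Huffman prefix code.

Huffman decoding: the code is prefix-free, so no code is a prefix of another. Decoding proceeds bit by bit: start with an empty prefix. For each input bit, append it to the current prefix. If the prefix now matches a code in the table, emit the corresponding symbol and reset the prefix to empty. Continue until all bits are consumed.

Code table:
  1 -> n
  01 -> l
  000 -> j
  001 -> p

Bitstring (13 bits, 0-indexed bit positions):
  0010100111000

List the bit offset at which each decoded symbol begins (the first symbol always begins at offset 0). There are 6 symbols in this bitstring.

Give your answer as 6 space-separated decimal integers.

Answer: 0 3 5 8 9 10

Derivation:
Bit 0: prefix='0' (no match yet)
Bit 1: prefix='00' (no match yet)
Bit 2: prefix='001' -> emit 'p', reset
Bit 3: prefix='0' (no match yet)
Bit 4: prefix='01' -> emit 'l', reset
Bit 5: prefix='0' (no match yet)
Bit 6: prefix='00' (no match yet)
Bit 7: prefix='001' -> emit 'p', reset
Bit 8: prefix='1' -> emit 'n', reset
Bit 9: prefix='1' -> emit 'n', reset
Bit 10: prefix='0' (no match yet)
Bit 11: prefix='00' (no match yet)
Bit 12: prefix='000' -> emit 'j', reset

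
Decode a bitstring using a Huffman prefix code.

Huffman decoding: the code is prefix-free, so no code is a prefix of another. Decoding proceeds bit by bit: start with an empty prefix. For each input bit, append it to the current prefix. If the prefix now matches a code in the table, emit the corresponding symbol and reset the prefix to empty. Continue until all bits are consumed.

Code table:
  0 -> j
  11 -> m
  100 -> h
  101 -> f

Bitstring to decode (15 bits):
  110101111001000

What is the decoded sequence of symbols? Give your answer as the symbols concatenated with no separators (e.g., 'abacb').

Answer: mjfmhhj

Derivation:
Bit 0: prefix='1' (no match yet)
Bit 1: prefix='11' -> emit 'm', reset
Bit 2: prefix='0' -> emit 'j', reset
Bit 3: prefix='1' (no match yet)
Bit 4: prefix='10' (no match yet)
Bit 5: prefix='101' -> emit 'f', reset
Bit 6: prefix='1' (no match yet)
Bit 7: prefix='11' -> emit 'm', reset
Bit 8: prefix='1' (no match yet)
Bit 9: prefix='10' (no match yet)
Bit 10: prefix='100' -> emit 'h', reset
Bit 11: prefix='1' (no match yet)
Bit 12: prefix='10' (no match yet)
Bit 13: prefix='100' -> emit 'h', reset
Bit 14: prefix='0' -> emit 'j', reset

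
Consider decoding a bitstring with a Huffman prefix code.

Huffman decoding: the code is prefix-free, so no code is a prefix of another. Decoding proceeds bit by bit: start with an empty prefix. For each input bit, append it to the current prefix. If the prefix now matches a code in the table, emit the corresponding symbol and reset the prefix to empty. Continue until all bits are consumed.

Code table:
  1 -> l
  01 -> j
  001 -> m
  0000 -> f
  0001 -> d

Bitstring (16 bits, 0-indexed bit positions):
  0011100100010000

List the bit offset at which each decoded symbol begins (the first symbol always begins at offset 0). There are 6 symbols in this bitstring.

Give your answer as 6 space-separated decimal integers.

Answer: 0 3 4 5 8 12

Derivation:
Bit 0: prefix='0' (no match yet)
Bit 1: prefix='00' (no match yet)
Bit 2: prefix='001' -> emit 'm', reset
Bit 3: prefix='1' -> emit 'l', reset
Bit 4: prefix='1' -> emit 'l', reset
Bit 5: prefix='0' (no match yet)
Bit 6: prefix='00' (no match yet)
Bit 7: prefix='001' -> emit 'm', reset
Bit 8: prefix='0' (no match yet)
Bit 9: prefix='00' (no match yet)
Bit 10: prefix='000' (no match yet)
Bit 11: prefix='0001' -> emit 'd', reset
Bit 12: prefix='0' (no match yet)
Bit 13: prefix='00' (no match yet)
Bit 14: prefix='000' (no match yet)
Bit 15: prefix='0000' -> emit 'f', reset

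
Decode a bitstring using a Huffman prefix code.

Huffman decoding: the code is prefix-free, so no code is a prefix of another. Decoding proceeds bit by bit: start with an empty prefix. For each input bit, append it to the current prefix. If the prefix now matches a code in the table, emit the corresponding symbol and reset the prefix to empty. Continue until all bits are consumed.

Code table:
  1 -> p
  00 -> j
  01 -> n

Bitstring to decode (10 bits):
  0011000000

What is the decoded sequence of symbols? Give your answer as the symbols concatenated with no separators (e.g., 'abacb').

Bit 0: prefix='0' (no match yet)
Bit 1: prefix='00' -> emit 'j', reset
Bit 2: prefix='1' -> emit 'p', reset
Bit 3: prefix='1' -> emit 'p', reset
Bit 4: prefix='0' (no match yet)
Bit 5: prefix='00' -> emit 'j', reset
Bit 6: prefix='0' (no match yet)
Bit 7: prefix='00' -> emit 'j', reset
Bit 8: prefix='0' (no match yet)
Bit 9: prefix='00' -> emit 'j', reset

Answer: jppjjj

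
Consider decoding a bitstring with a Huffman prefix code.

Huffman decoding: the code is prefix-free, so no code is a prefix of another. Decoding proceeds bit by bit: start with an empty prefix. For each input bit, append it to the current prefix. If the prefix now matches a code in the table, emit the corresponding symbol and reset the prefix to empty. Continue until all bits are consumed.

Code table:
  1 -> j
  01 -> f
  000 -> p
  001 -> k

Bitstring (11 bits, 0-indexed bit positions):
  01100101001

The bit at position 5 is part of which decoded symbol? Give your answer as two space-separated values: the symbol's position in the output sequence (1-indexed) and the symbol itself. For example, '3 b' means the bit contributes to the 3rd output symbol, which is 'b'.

Answer: 3 k

Derivation:
Bit 0: prefix='0' (no match yet)
Bit 1: prefix='01' -> emit 'f', reset
Bit 2: prefix='1' -> emit 'j', reset
Bit 3: prefix='0' (no match yet)
Bit 4: prefix='00' (no match yet)
Bit 5: prefix='001' -> emit 'k', reset
Bit 6: prefix='0' (no match yet)
Bit 7: prefix='01' -> emit 'f', reset
Bit 8: prefix='0' (no match yet)
Bit 9: prefix='00' (no match yet)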